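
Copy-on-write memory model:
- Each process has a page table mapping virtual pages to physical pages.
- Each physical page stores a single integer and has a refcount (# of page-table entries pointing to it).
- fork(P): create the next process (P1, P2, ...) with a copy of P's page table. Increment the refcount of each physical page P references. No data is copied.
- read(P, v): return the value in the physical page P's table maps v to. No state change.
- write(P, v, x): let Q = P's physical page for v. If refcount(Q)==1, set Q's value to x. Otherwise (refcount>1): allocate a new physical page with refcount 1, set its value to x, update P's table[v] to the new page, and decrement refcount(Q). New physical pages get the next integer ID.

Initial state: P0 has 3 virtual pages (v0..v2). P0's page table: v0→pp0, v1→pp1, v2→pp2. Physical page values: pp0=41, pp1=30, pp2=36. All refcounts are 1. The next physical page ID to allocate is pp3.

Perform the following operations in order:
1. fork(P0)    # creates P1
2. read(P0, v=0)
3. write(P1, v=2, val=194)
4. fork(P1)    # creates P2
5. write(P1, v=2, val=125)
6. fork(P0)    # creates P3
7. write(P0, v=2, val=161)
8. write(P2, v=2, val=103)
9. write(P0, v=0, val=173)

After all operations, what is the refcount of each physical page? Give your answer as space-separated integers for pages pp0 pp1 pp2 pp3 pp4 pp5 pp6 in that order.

Op 1: fork(P0) -> P1. 3 ppages; refcounts: pp0:2 pp1:2 pp2:2
Op 2: read(P0, v0) -> 41. No state change.
Op 3: write(P1, v2, 194). refcount(pp2)=2>1 -> COPY to pp3. 4 ppages; refcounts: pp0:2 pp1:2 pp2:1 pp3:1
Op 4: fork(P1) -> P2. 4 ppages; refcounts: pp0:3 pp1:3 pp2:1 pp3:2
Op 5: write(P1, v2, 125). refcount(pp3)=2>1 -> COPY to pp4. 5 ppages; refcounts: pp0:3 pp1:3 pp2:1 pp3:1 pp4:1
Op 6: fork(P0) -> P3. 5 ppages; refcounts: pp0:4 pp1:4 pp2:2 pp3:1 pp4:1
Op 7: write(P0, v2, 161). refcount(pp2)=2>1 -> COPY to pp5. 6 ppages; refcounts: pp0:4 pp1:4 pp2:1 pp3:1 pp4:1 pp5:1
Op 8: write(P2, v2, 103). refcount(pp3)=1 -> write in place. 6 ppages; refcounts: pp0:4 pp1:4 pp2:1 pp3:1 pp4:1 pp5:1
Op 9: write(P0, v0, 173). refcount(pp0)=4>1 -> COPY to pp6. 7 ppages; refcounts: pp0:3 pp1:4 pp2:1 pp3:1 pp4:1 pp5:1 pp6:1

Answer: 3 4 1 1 1 1 1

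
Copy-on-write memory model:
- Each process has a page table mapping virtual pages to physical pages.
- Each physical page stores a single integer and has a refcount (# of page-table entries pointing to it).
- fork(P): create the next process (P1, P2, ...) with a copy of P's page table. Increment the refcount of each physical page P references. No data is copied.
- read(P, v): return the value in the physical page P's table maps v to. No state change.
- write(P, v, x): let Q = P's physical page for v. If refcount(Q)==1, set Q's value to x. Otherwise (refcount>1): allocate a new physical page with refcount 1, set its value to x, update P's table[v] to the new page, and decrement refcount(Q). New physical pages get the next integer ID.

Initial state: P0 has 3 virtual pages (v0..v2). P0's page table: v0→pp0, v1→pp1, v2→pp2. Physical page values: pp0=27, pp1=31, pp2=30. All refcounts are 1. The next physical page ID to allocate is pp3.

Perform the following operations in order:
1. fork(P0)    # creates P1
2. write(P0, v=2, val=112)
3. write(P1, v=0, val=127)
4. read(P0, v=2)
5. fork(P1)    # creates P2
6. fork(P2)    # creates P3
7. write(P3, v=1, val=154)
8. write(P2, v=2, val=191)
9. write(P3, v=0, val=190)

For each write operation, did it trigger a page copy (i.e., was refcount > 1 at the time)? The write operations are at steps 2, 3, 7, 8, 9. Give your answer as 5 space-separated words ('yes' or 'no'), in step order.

Op 1: fork(P0) -> P1. 3 ppages; refcounts: pp0:2 pp1:2 pp2:2
Op 2: write(P0, v2, 112). refcount(pp2)=2>1 -> COPY to pp3. 4 ppages; refcounts: pp0:2 pp1:2 pp2:1 pp3:1
Op 3: write(P1, v0, 127). refcount(pp0)=2>1 -> COPY to pp4. 5 ppages; refcounts: pp0:1 pp1:2 pp2:1 pp3:1 pp4:1
Op 4: read(P0, v2) -> 112. No state change.
Op 5: fork(P1) -> P2. 5 ppages; refcounts: pp0:1 pp1:3 pp2:2 pp3:1 pp4:2
Op 6: fork(P2) -> P3. 5 ppages; refcounts: pp0:1 pp1:4 pp2:3 pp3:1 pp4:3
Op 7: write(P3, v1, 154). refcount(pp1)=4>1 -> COPY to pp5. 6 ppages; refcounts: pp0:1 pp1:3 pp2:3 pp3:1 pp4:3 pp5:1
Op 8: write(P2, v2, 191). refcount(pp2)=3>1 -> COPY to pp6. 7 ppages; refcounts: pp0:1 pp1:3 pp2:2 pp3:1 pp4:3 pp5:1 pp6:1
Op 9: write(P3, v0, 190). refcount(pp4)=3>1 -> COPY to pp7. 8 ppages; refcounts: pp0:1 pp1:3 pp2:2 pp3:1 pp4:2 pp5:1 pp6:1 pp7:1

yes yes yes yes yes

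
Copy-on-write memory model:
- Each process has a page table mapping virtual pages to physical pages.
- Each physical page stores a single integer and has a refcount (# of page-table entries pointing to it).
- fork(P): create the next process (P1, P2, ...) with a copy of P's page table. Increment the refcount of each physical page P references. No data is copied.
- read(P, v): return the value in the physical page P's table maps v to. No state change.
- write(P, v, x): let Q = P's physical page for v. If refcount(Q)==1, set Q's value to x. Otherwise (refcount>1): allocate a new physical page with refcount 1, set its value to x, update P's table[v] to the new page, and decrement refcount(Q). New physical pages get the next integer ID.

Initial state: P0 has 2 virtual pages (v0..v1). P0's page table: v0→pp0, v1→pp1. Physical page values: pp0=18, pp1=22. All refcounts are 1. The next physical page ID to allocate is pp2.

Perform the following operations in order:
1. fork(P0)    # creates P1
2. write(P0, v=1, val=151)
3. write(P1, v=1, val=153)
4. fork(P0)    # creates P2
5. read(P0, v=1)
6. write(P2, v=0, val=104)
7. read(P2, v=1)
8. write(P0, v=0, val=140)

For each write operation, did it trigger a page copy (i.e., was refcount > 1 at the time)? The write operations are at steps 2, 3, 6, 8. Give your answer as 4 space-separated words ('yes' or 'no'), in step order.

Op 1: fork(P0) -> P1. 2 ppages; refcounts: pp0:2 pp1:2
Op 2: write(P0, v1, 151). refcount(pp1)=2>1 -> COPY to pp2. 3 ppages; refcounts: pp0:2 pp1:1 pp2:1
Op 3: write(P1, v1, 153). refcount(pp1)=1 -> write in place. 3 ppages; refcounts: pp0:2 pp1:1 pp2:1
Op 4: fork(P0) -> P2. 3 ppages; refcounts: pp0:3 pp1:1 pp2:2
Op 5: read(P0, v1) -> 151. No state change.
Op 6: write(P2, v0, 104). refcount(pp0)=3>1 -> COPY to pp3. 4 ppages; refcounts: pp0:2 pp1:1 pp2:2 pp3:1
Op 7: read(P2, v1) -> 151. No state change.
Op 8: write(P0, v0, 140). refcount(pp0)=2>1 -> COPY to pp4. 5 ppages; refcounts: pp0:1 pp1:1 pp2:2 pp3:1 pp4:1

yes no yes yes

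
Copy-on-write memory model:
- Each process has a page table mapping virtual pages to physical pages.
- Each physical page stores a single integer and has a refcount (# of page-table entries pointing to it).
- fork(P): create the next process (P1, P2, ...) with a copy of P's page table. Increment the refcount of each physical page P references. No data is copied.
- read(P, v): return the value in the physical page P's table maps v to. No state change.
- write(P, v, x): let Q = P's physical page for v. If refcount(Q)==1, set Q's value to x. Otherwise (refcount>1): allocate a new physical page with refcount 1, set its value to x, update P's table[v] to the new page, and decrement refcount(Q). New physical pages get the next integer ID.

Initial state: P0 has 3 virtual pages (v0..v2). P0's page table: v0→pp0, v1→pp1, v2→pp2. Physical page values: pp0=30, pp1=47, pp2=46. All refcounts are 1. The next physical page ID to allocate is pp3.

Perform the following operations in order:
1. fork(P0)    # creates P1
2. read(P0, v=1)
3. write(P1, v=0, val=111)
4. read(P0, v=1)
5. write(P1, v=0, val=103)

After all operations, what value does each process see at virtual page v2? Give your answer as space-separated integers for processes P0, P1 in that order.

Op 1: fork(P0) -> P1. 3 ppages; refcounts: pp0:2 pp1:2 pp2:2
Op 2: read(P0, v1) -> 47. No state change.
Op 3: write(P1, v0, 111). refcount(pp0)=2>1 -> COPY to pp3. 4 ppages; refcounts: pp0:1 pp1:2 pp2:2 pp3:1
Op 4: read(P0, v1) -> 47. No state change.
Op 5: write(P1, v0, 103). refcount(pp3)=1 -> write in place. 4 ppages; refcounts: pp0:1 pp1:2 pp2:2 pp3:1
P0: v2 -> pp2 = 46
P1: v2 -> pp2 = 46

Answer: 46 46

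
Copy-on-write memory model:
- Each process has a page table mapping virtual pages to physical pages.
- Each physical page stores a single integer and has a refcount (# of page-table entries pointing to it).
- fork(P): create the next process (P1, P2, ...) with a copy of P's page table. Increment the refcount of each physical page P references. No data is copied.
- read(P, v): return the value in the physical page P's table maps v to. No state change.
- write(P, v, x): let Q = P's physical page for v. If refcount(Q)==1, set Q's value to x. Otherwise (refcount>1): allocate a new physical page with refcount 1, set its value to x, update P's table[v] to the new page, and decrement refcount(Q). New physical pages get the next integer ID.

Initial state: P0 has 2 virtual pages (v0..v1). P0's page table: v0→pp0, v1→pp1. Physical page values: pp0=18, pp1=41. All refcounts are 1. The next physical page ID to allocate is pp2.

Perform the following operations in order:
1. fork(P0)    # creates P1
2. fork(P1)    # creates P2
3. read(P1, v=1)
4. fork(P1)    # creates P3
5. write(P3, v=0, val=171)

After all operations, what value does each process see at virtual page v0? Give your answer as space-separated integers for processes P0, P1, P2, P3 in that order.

Op 1: fork(P0) -> P1. 2 ppages; refcounts: pp0:2 pp1:2
Op 2: fork(P1) -> P2. 2 ppages; refcounts: pp0:3 pp1:3
Op 3: read(P1, v1) -> 41. No state change.
Op 4: fork(P1) -> P3. 2 ppages; refcounts: pp0:4 pp1:4
Op 5: write(P3, v0, 171). refcount(pp0)=4>1 -> COPY to pp2. 3 ppages; refcounts: pp0:3 pp1:4 pp2:1
P0: v0 -> pp0 = 18
P1: v0 -> pp0 = 18
P2: v0 -> pp0 = 18
P3: v0 -> pp2 = 171

Answer: 18 18 18 171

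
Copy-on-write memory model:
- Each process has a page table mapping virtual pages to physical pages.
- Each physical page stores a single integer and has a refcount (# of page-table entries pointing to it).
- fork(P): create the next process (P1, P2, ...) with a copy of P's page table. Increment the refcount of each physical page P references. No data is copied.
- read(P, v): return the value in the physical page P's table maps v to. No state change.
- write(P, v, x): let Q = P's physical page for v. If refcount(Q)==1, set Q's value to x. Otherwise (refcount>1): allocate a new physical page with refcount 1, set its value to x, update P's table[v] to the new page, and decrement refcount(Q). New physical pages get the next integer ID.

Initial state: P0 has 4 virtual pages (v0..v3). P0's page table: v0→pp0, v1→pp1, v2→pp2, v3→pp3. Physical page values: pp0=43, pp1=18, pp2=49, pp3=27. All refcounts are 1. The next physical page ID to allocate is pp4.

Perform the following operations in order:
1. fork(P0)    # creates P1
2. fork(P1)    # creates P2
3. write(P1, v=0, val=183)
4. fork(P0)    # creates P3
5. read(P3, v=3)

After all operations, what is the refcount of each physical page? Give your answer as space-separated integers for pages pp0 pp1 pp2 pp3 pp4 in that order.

Op 1: fork(P0) -> P1. 4 ppages; refcounts: pp0:2 pp1:2 pp2:2 pp3:2
Op 2: fork(P1) -> P2. 4 ppages; refcounts: pp0:3 pp1:3 pp2:3 pp3:3
Op 3: write(P1, v0, 183). refcount(pp0)=3>1 -> COPY to pp4. 5 ppages; refcounts: pp0:2 pp1:3 pp2:3 pp3:3 pp4:1
Op 4: fork(P0) -> P3. 5 ppages; refcounts: pp0:3 pp1:4 pp2:4 pp3:4 pp4:1
Op 5: read(P3, v3) -> 27. No state change.

Answer: 3 4 4 4 1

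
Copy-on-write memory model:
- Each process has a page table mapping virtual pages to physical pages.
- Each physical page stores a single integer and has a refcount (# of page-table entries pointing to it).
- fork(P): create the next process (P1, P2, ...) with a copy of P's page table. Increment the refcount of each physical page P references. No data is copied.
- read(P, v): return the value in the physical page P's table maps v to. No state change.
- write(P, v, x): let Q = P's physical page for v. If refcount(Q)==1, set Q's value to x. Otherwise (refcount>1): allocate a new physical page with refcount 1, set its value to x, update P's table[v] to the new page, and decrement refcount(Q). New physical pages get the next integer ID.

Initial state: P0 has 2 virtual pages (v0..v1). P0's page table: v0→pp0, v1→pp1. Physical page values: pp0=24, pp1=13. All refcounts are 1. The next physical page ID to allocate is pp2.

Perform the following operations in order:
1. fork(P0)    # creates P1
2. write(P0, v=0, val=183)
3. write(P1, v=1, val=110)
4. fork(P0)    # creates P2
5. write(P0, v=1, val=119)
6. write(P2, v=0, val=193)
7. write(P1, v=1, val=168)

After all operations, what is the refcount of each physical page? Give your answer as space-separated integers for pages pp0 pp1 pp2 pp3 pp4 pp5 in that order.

Op 1: fork(P0) -> P1. 2 ppages; refcounts: pp0:2 pp1:2
Op 2: write(P0, v0, 183). refcount(pp0)=2>1 -> COPY to pp2. 3 ppages; refcounts: pp0:1 pp1:2 pp2:1
Op 3: write(P1, v1, 110). refcount(pp1)=2>1 -> COPY to pp3. 4 ppages; refcounts: pp0:1 pp1:1 pp2:1 pp3:1
Op 4: fork(P0) -> P2. 4 ppages; refcounts: pp0:1 pp1:2 pp2:2 pp3:1
Op 5: write(P0, v1, 119). refcount(pp1)=2>1 -> COPY to pp4. 5 ppages; refcounts: pp0:1 pp1:1 pp2:2 pp3:1 pp4:1
Op 6: write(P2, v0, 193). refcount(pp2)=2>1 -> COPY to pp5. 6 ppages; refcounts: pp0:1 pp1:1 pp2:1 pp3:1 pp4:1 pp5:1
Op 7: write(P1, v1, 168). refcount(pp3)=1 -> write in place. 6 ppages; refcounts: pp0:1 pp1:1 pp2:1 pp3:1 pp4:1 pp5:1

Answer: 1 1 1 1 1 1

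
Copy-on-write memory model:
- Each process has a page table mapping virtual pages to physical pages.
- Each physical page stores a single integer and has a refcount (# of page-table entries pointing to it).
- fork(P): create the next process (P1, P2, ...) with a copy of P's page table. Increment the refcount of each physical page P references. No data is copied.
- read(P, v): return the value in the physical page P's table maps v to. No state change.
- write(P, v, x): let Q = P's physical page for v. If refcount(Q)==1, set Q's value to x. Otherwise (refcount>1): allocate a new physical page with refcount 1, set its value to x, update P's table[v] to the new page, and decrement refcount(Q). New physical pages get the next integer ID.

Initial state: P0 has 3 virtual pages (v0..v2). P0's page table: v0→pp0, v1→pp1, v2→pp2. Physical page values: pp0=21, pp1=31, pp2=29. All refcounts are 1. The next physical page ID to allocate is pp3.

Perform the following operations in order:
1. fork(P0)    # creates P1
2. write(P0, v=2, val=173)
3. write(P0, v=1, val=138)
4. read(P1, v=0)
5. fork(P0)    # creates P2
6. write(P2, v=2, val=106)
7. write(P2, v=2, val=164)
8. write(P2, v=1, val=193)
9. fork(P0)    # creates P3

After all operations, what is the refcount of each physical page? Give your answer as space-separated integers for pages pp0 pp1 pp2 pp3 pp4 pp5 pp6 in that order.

Answer: 4 1 1 2 2 1 1

Derivation:
Op 1: fork(P0) -> P1. 3 ppages; refcounts: pp0:2 pp1:2 pp2:2
Op 2: write(P0, v2, 173). refcount(pp2)=2>1 -> COPY to pp3. 4 ppages; refcounts: pp0:2 pp1:2 pp2:1 pp3:1
Op 3: write(P0, v1, 138). refcount(pp1)=2>1 -> COPY to pp4. 5 ppages; refcounts: pp0:2 pp1:1 pp2:1 pp3:1 pp4:1
Op 4: read(P1, v0) -> 21. No state change.
Op 5: fork(P0) -> P2. 5 ppages; refcounts: pp0:3 pp1:1 pp2:1 pp3:2 pp4:2
Op 6: write(P2, v2, 106). refcount(pp3)=2>1 -> COPY to pp5. 6 ppages; refcounts: pp0:3 pp1:1 pp2:1 pp3:1 pp4:2 pp5:1
Op 7: write(P2, v2, 164). refcount(pp5)=1 -> write in place. 6 ppages; refcounts: pp0:3 pp1:1 pp2:1 pp3:1 pp4:2 pp5:1
Op 8: write(P2, v1, 193). refcount(pp4)=2>1 -> COPY to pp6. 7 ppages; refcounts: pp0:3 pp1:1 pp2:1 pp3:1 pp4:1 pp5:1 pp6:1
Op 9: fork(P0) -> P3. 7 ppages; refcounts: pp0:4 pp1:1 pp2:1 pp3:2 pp4:2 pp5:1 pp6:1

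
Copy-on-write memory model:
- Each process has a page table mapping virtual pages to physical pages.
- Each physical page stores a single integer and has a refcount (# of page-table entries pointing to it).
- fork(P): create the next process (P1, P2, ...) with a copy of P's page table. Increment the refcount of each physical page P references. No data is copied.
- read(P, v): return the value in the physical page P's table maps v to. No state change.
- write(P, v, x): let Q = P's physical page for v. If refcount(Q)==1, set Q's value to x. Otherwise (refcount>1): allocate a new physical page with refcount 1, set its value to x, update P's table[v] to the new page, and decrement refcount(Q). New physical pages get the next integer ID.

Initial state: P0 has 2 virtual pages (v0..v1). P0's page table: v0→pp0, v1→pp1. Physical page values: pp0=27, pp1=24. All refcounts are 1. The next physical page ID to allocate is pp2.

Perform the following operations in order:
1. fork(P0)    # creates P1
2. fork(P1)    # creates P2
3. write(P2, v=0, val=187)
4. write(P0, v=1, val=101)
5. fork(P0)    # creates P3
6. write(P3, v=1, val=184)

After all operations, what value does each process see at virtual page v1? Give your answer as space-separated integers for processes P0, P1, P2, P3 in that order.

Op 1: fork(P0) -> P1. 2 ppages; refcounts: pp0:2 pp1:2
Op 2: fork(P1) -> P2. 2 ppages; refcounts: pp0:3 pp1:3
Op 3: write(P2, v0, 187). refcount(pp0)=3>1 -> COPY to pp2. 3 ppages; refcounts: pp0:2 pp1:3 pp2:1
Op 4: write(P0, v1, 101). refcount(pp1)=3>1 -> COPY to pp3. 4 ppages; refcounts: pp0:2 pp1:2 pp2:1 pp3:1
Op 5: fork(P0) -> P3. 4 ppages; refcounts: pp0:3 pp1:2 pp2:1 pp3:2
Op 6: write(P3, v1, 184). refcount(pp3)=2>1 -> COPY to pp4. 5 ppages; refcounts: pp0:3 pp1:2 pp2:1 pp3:1 pp4:1
P0: v1 -> pp3 = 101
P1: v1 -> pp1 = 24
P2: v1 -> pp1 = 24
P3: v1 -> pp4 = 184

Answer: 101 24 24 184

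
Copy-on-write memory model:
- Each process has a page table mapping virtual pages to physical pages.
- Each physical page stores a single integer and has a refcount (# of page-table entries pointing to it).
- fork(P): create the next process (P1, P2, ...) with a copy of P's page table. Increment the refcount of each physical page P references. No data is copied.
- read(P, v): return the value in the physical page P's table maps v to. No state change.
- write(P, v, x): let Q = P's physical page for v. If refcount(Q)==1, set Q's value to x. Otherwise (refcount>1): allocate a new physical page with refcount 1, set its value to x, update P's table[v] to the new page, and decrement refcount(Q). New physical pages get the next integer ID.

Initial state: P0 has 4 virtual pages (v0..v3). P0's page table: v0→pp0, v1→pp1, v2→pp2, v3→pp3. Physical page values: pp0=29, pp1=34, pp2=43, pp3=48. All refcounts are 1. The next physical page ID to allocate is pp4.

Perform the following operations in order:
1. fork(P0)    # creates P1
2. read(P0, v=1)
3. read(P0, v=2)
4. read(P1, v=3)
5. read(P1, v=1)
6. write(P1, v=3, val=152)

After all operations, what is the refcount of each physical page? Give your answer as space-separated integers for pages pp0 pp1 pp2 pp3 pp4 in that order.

Answer: 2 2 2 1 1

Derivation:
Op 1: fork(P0) -> P1. 4 ppages; refcounts: pp0:2 pp1:2 pp2:2 pp3:2
Op 2: read(P0, v1) -> 34. No state change.
Op 3: read(P0, v2) -> 43. No state change.
Op 4: read(P1, v3) -> 48. No state change.
Op 5: read(P1, v1) -> 34. No state change.
Op 6: write(P1, v3, 152). refcount(pp3)=2>1 -> COPY to pp4. 5 ppages; refcounts: pp0:2 pp1:2 pp2:2 pp3:1 pp4:1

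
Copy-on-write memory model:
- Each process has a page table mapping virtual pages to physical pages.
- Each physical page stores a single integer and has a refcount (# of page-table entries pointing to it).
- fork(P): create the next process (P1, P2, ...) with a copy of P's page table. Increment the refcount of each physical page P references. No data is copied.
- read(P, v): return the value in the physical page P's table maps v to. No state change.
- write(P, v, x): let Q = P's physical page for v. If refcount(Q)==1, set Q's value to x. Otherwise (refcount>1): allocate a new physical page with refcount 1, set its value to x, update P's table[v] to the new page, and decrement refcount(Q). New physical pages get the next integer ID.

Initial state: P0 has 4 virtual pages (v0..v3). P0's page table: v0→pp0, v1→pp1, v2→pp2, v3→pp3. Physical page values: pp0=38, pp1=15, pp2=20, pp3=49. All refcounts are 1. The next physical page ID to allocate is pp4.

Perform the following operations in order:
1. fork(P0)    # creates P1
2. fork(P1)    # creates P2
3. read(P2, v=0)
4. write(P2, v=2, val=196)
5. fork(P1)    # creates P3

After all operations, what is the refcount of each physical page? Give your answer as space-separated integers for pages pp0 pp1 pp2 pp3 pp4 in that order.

Answer: 4 4 3 4 1

Derivation:
Op 1: fork(P0) -> P1. 4 ppages; refcounts: pp0:2 pp1:2 pp2:2 pp3:2
Op 2: fork(P1) -> P2. 4 ppages; refcounts: pp0:3 pp1:3 pp2:3 pp3:3
Op 3: read(P2, v0) -> 38. No state change.
Op 4: write(P2, v2, 196). refcount(pp2)=3>1 -> COPY to pp4. 5 ppages; refcounts: pp0:3 pp1:3 pp2:2 pp3:3 pp4:1
Op 5: fork(P1) -> P3. 5 ppages; refcounts: pp0:4 pp1:4 pp2:3 pp3:4 pp4:1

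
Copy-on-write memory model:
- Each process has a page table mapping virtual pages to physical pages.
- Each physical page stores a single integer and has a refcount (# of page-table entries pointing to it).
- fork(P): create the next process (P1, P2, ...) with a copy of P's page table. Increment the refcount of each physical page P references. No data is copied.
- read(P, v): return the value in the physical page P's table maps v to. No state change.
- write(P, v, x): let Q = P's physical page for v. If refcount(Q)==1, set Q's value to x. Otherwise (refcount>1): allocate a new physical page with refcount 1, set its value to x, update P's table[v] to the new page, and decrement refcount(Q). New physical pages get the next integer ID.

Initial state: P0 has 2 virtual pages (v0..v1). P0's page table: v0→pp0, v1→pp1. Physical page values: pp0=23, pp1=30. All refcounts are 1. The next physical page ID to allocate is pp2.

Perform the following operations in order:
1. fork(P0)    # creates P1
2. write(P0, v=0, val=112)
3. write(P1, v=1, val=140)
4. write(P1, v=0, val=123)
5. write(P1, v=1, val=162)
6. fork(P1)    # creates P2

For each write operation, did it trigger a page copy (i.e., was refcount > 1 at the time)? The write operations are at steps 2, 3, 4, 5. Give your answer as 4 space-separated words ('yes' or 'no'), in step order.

Op 1: fork(P0) -> P1. 2 ppages; refcounts: pp0:2 pp1:2
Op 2: write(P0, v0, 112). refcount(pp0)=2>1 -> COPY to pp2. 3 ppages; refcounts: pp0:1 pp1:2 pp2:1
Op 3: write(P1, v1, 140). refcount(pp1)=2>1 -> COPY to pp3. 4 ppages; refcounts: pp0:1 pp1:1 pp2:1 pp3:1
Op 4: write(P1, v0, 123). refcount(pp0)=1 -> write in place. 4 ppages; refcounts: pp0:1 pp1:1 pp2:1 pp3:1
Op 5: write(P1, v1, 162). refcount(pp3)=1 -> write in place. 4 ppages; refcounts: pp0:1 pp1:1 pp2:1 pp3:1
Op 6: fork(P1) -> P2. 4 ppages; refcounts: pp0:2 pp1:1 pp2:1 pp3:2

yes yes no no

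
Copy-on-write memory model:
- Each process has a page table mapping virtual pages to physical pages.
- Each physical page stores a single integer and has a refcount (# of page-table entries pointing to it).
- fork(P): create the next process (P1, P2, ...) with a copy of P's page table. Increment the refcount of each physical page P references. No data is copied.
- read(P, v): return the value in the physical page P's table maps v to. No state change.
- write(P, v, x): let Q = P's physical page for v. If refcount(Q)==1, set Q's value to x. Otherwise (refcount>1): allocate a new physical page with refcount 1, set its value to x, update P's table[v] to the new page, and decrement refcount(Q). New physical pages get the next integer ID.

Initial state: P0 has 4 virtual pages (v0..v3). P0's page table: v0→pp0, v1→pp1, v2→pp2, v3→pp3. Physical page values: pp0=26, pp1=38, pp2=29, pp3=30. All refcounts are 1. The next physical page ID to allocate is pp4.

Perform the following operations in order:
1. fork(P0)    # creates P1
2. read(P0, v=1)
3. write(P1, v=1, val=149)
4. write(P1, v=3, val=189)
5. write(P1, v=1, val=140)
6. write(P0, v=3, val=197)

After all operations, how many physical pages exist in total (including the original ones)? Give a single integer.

Answer: 6

Derivation:
Op 1: fork(P0) -> P1. 4 ppages; refcounts: pp0:2 pp1:2 pp2:2 pp3:2
Op 2: read(P0, v1) -> 38. No state change.
Op 3: write(P1, v1, 149). refcount(pp1)=2>1 -> COPY to pp4. 5 ppages; refcounts: pp0:2 pp1:1 pp2:2 pp3:2 pp4:1
Op 4: write(P1, v3, 189). refcount(pp3)=2>1 -> COPY to pp5. 6 ppages; refcounts: pp0:2 pp1:1 pp2:2 pp3:1 pp4:1 pp5:1
Op 5: write(P1, v1, 140). refcount(pp4)=1 -> write in place. 6 ppages; refcounts: pp0:2 pp1:1 pp2:2 pp3:1 pp4:1 pp5:1
Op 6: write(P0, v3, 197). refcount(pp3)=1 -> write in place. 6 ppages; refcounts: pp0:2 pp1:1 pp2:2 pp3:1 pp4:1 pp5:1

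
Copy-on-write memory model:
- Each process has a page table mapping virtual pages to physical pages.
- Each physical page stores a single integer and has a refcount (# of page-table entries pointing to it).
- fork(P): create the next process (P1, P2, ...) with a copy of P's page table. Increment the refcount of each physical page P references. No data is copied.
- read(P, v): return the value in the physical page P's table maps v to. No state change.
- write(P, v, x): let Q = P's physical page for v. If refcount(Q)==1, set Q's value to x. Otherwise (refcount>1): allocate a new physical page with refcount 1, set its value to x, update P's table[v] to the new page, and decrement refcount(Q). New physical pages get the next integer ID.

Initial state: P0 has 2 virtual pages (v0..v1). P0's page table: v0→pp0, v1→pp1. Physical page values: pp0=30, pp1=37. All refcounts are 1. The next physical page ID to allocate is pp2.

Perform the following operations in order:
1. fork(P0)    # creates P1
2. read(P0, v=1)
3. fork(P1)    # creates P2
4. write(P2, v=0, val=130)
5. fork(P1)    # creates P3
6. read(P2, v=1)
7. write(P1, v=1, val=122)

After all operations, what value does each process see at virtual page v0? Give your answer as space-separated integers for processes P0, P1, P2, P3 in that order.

Answer: 30 30 130 30

Derivation:
Op 1: fork(P0) -> P1. 2 ppages; refcounts: pp0:2 pp1:2
Op 2: read(P0, v1) -> 37. No state change.
Op 3: fork(P1) -> P2. 2 ppages; refcounts: pp0:3 pp1:3
Op 4: write(P2, v0, 130). refcount(pp0)=3>1 -> COPY to pp2. 3 ppages; refcounts: pp0:2 pp1:3 pp2:1
Op 5: fork(P1) -> P3. 3 ppages; refcounts: pp0:3 pp1:4 pp2:1
Op 6: read(P2, v1) -> 37. No state change.
Op 7: write(P1, v1, 122). refcount(pp1)=4>1 -> COPY to pp3. 4 ppages; refcounts: pp0:3 pp1:3 pp2:1 pp3:1
P0: v0 -> pp0 = 30
P1: v0 -> pp0 = 30
P2: v0 -> pp2 = 130
P3: v0 -> pp0 = 30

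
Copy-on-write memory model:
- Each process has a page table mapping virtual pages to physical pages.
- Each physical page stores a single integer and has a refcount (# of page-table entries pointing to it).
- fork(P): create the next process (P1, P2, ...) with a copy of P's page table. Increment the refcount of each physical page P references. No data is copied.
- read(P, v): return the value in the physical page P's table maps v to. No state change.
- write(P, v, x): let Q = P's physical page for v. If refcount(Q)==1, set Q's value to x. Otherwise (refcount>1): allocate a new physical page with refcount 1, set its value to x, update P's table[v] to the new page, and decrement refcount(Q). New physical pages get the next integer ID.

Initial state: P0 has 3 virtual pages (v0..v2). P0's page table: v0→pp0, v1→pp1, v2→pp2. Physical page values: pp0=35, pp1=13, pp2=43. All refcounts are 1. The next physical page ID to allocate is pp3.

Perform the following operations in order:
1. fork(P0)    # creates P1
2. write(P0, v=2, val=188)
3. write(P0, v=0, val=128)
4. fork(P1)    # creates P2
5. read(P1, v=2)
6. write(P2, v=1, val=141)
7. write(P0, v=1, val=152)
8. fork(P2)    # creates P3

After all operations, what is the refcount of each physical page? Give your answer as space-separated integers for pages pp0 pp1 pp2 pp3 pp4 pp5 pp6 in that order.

Answer: 3 1 3 1 1 2 1

Derivation:
Op 1: fork(P0) -> P1. 3 ppages; refcounts: pp0:2 pp1:2 pp2:2
Op 2: write(P0, v2, 188). refcount(pp2)=2>1 -> COPY to pp3. 4 ppages; refcounts: pp0:2 pp1:2 pp2:1 pp3:1
Op 3: write(P0, v0, 128). refcount(pp0)=2>1 -> COPY to pp4. 5 ppages; refcounts: pp0:1 pp1:2 pp2:1 pp3:1 pp4:1
Op 4: fork(P1) -> P2. 5 ppages; refcounts: pp0:2 pp1:3 pp2:2 pp3:1 pp4:1
Op 5: read(P1, v2) -> 43. No state change.
Op 6: write(P2, v1, 141). refcount(pp1)=3>1 -> COPY to pp5. 6 ppages; refcounts: pp0:2 pp1:2 pp2:2 pp3:1 pp4:1 pp5:1
Op 7: write(P0, v1, 152). refcount(pp1)=2>1 -> COPY to pp6. 7 ppages; refcounts: pp0:2 pp1:1 pp2:2 pp3:1 pp4:1 pp5:1 pp6:1
Op 8: fork(P2) -> P3. 7 ppages; refcounts: pp0:3 pp1:1 pp2:3 pp3:1 pp4:1 pp5:2 pp6:1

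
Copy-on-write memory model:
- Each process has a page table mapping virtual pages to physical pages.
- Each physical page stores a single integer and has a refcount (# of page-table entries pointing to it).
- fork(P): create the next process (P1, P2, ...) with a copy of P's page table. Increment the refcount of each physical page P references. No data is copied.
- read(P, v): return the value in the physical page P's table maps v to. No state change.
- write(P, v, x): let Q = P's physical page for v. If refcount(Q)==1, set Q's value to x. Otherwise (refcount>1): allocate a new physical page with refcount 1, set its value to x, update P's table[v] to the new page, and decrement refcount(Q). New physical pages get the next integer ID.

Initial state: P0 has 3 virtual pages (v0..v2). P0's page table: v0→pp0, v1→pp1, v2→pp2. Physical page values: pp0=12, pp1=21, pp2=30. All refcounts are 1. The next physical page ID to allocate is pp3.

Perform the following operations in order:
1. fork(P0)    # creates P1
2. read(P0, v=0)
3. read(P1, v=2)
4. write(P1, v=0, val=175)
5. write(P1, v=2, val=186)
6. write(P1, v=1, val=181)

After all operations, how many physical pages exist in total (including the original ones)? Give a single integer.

Op 1: fork(P0) -> P1. 3 ppages; refcounts: pp0:2 pp1:2 pp2:2
Op 2: read(P0, v0) -> 12. No state change.
Op 3: read(P1, v2) -> 30. No state change.
Op 4: write(P1, v0, 175). refcount(pp0)=2>1 -> COPY to pp3. 4 ppages; refcounts: pp0:1 pp1:2 pp2:2 pp3:1
Op 5: write(P1, v2, 186). refcount(pp2)=2>1 -> COPY to pp4. 5 ppages; refcounts: pp0:1 pp1:2 pp2:1 pp3:1 pp4:1
Op 6: write(P1, v1, 181). refcount(pp1)=2>1 -> COPY to pp5. 6 ppages; refcounts: pp0:1 pp1:1 pp2:1 pp3:1 pp4:1 pp5:1

Answer: 6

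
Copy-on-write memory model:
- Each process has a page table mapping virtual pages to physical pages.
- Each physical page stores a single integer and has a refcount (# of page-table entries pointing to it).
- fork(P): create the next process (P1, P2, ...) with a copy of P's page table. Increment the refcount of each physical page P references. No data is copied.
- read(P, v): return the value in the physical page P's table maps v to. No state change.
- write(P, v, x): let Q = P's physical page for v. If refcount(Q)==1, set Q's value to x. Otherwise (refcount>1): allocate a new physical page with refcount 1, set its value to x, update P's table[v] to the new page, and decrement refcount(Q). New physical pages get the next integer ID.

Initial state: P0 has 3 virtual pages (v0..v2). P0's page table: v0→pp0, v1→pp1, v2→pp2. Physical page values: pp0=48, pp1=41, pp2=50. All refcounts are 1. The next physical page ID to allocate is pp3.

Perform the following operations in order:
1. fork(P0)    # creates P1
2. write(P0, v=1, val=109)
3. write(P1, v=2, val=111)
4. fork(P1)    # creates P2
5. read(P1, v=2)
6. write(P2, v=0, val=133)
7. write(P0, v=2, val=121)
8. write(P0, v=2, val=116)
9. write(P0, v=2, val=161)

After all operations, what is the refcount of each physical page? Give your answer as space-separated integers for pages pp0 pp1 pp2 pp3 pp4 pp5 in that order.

Op 1: fork(P0) -> P1. 3 ppages; refcounts: pp0:2 pp1:2 pp2:2
Op 2: write(P0, v1, 109). refcount(pp1)=2>1 -> COPY to pp3. 4 ppages; refcounts: pp0:2 pp1:1 pp2:2 pp3:1
Op 3: write(P1, v2, 111). refcount(pp2)=2>1 -> COPY to pp4. 5 ppages; refcounts: pp0:2 pp1:1 pp2:1 pp3:1 pp4:1
Op 4: fork(P1) -> P2. 5 ppages; refcounts: pp0:3 pp1:2 pp2:1 pp3:1 pp4:2
Op 5: read(P1, v2) -> 111. No state change.
Op 6: write(P2, v0, 133). refcount(pp0)=3>1 -> COPY to pp5. 6 ppages; refcounts: pp0:2 pp1:2 pp2:1 pp3:1 pp4:2 pp5:1
Op 7: write(P0, v2, 121). refcount(pp2)=1 -> write in place. 6 ppages; refcounts: pp0:2 pp1:2 pp2:1 pp3:1 pp4:2 pp5:1
Op 8: write(P0, v2, 116). refcount(pp2)=1 -> write in place. 6 ppages; refcounts: pp0:2 pp1:2 pp2:1 pp3:1 pp4:2 pp5:1
Op 9: write(P0, v2, 161). refcount(pp2)=1 -> write in place. 6 ppages; refcounts: pp0:2 pp1:2 pp2:1 pp3:1 pp4:2 pp5:1

Answer: 2 2 1 1 2 1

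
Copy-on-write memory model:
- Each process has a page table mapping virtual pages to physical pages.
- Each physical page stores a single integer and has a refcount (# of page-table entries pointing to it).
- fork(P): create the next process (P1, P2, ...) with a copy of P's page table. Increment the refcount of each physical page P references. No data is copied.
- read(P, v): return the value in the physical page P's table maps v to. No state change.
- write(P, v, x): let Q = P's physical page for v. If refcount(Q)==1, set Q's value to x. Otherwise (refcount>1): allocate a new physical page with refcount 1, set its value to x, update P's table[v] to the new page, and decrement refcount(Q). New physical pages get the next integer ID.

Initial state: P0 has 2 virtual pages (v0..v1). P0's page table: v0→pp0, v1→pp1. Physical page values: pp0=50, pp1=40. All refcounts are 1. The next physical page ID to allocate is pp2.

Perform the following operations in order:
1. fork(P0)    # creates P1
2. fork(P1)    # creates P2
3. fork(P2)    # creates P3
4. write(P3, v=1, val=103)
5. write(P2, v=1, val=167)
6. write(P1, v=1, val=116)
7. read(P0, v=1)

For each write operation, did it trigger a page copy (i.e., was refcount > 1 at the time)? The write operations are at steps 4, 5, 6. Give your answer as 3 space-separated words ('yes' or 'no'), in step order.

Op 1: fork(P0) -> P1. 2 ppages; refcounts: pp0:2 pp1:2
Op 2: fork(P1) -> P2. 2 ppages; refcounts: pp0:3 pp1:3
Op 3: fork(P2) -> P3. 2 ppages; refcounts: pp0:4 pp1:4
Op 4: write(P3, v1, 103). refcount(pp1)=4>1 -> COPY to pp2. 3 ppages; refcounts: pp0:4 pp1:3 pp2:1
Op 5: write(P2, v1, 167). refcount(pp1)=3>1 -> COPY to pp3. 4 ppages; refcounts: pp0:4 pp1:2 pp2:1 pp3:1
Op 6: write(P1, v1, 116). refcount(pp1)=2>1 -> COPY to pp4. 5 ppages; refcounts: pp0:4 pp1:1 pp2:1 pp3:1 pp4:1
Op 7: read(P0, v1) -> 40. No state change.

yes yes yes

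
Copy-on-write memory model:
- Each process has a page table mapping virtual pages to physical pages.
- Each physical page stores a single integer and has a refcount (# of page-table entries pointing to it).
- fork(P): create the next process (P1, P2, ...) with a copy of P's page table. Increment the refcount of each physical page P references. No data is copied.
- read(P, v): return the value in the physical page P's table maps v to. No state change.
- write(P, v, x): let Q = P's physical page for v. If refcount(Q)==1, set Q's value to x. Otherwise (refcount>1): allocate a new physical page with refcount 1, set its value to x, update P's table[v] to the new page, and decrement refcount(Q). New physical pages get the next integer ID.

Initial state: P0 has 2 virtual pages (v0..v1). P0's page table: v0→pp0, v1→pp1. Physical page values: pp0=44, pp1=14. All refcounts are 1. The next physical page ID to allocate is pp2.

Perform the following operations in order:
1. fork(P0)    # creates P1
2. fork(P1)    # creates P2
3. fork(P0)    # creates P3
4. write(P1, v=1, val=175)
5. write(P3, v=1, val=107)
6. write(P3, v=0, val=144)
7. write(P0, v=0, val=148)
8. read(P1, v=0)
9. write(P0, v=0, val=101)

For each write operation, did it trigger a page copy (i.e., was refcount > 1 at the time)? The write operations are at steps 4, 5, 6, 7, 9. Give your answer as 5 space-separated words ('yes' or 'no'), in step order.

Op 1: fork(P0) -> P1. 2 ppages; refcounts: pp0:2 pp1:2
Op 2: fork(P1) -> P2. 2 ppages; refcounts: pp0:3 pp1:3
Op 3: fork(P0) -> P3. 2 ppages; refcounts: pp0:4 pp1:4
Op 4: write(P1, v1, 175). refcount(pp1)=4>1 -> COPY to pp2. 3 ppages; refcounts: pp0:4 pp1:3 pp2:1
Op 5: write(P3, v1, 107). refcount(pp1)=3>1 -> COPY to pp3. 4 ppages; refcounts: pp0:4 pp1:2 pp2:1 pp3:1
Op 6: write(P3, v0, 144). refcount(pp0)=4>1 -> COPY to pp4. 5 ppages; refcounts: pp0:3 pp1:2 pp2:1 pp3:1 pp4:1
Op 7: write(P0, v0, 148). refcount(pp0)=3>1 -> COPY to pp5. 6 ppages; refcounts: pp0:2 pp1:2 pp2:1 pp3:1 pp4:1 pp5:1
Op 8: read(P1, v0) -> 44. No state change.
Op 9: write(P0, v0, 101). refcount(pp5)=1 -> write in place. 6 ppages; refcounts: pp0:2 pp1:2 pp2:1 pp3:1 pp4:1 pp5:1

yes yes yes yes no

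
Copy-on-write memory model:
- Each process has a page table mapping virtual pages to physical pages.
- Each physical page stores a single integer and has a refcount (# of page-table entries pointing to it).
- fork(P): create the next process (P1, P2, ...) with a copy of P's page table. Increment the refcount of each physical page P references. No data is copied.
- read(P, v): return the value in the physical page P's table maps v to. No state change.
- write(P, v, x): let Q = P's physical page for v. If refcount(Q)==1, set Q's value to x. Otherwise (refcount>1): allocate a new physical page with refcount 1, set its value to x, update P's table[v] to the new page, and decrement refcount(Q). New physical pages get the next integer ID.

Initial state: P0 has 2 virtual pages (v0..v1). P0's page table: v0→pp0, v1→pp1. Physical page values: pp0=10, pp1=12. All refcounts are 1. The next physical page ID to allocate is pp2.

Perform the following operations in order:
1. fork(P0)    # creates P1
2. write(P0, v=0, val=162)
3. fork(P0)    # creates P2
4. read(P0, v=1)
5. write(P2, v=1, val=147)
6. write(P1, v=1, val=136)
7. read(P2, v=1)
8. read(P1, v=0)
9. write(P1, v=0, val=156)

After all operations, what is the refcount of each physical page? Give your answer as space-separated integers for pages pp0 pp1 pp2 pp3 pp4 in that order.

Op 1: fork(P0) -> P1. 2 ppages; refcounts: pp0:2 pp1:2
Op 2: write(P0, v0, 162). refcount(pp0)=2>1 -> COPY to pp2. 3 ppages; refcounts: pp0:1 pp1:2 pp2:1
Op 3: fork(P0) -> P2. 3 ppages; refcounts: pp0:1 pp1:3 pp2:2
Op 4: read(P0, v1) -> 12. No state change.
Op 5: write(P2, v1, 147). refcount(pp1)=3>1 -> COPY to pp3. 4 ppages; refcounts: pp0:1 pp1:2 pp2:2 pp3:1
Op 6: write(P1, v1, 136). refcount(pp1)=2>1 -> COPY to pp4. 5 ppages; refcounts: pp0:1 pp1:1 pp2:2 pp3:1 pp4:1
Op 7: read(P2, v1) -> 147. No state change.
Op 8: read(P1, v0) -> 10. No state change.
Op 9: write(P1, v0, 156). refcount(pp0)=1 -> write in place. 5 ppages; refcounts: pp0:1 pp1:1 pp2:2 pp3:1 pp4:1

Answer: 1 1 2 1 1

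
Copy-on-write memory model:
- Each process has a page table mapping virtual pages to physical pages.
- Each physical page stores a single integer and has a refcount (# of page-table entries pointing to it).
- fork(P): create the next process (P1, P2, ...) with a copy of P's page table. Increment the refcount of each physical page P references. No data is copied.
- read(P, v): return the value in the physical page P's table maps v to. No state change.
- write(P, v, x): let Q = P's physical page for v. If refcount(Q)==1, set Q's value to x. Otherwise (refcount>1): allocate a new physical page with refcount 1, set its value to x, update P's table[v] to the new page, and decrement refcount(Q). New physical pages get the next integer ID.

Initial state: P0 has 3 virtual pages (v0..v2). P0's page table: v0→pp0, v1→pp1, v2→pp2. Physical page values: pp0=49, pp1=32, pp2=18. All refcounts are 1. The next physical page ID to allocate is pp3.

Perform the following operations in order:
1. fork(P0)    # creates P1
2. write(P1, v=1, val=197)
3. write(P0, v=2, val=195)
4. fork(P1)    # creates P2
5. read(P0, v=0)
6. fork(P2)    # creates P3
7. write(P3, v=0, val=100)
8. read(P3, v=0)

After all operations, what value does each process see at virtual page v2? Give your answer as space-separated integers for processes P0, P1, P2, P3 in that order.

Answer: 195 18 18 18

Derivation:
Op 1: fork(P0) -> P1. 3 ppages; refcounts: pp0:2 pp1:2 pp2:2
Op 2: write(P1, v1, 197). refcount(pp1)=2>1 -> COPY to pp3. 4 ppages; refcounts: pp0:2 pp1:1 pp2:2 pp3:1
Op 3: write(P0, v2, 195). refcount(pp2)=2>1 -> COPY to pp4. 5 ppages; refcounts: pp0:2 pp1:1 pp2:1 pp3:1 pp4:1
Op 4: fork(P1) -> P2. 5 ppages; refcounts: pp0:3 pp1:1 pp2:2 pp3:2 pp4:1
Op 5: read(P0, v0) -> 49. No state change.
Op 6: fork(P2) -> P3. 5 ppages; refcounts: pp0:4 pp1:1 pp2:3 pp3:3 pp4:1
Op 7: write(P3, v0, 100). refcount(pp0)=4>1 -> COPY to pp5. 6 ppages; refcounts: pp0:3 pp1:1 pp2:3 pp3:3 pp4:1 pp5:1
Op 8: read(P3, v0) -> 100. No state change.
P0: v2 -> pp4 = 195
P1: v2 -> pp2 = 18
P2: v2 -> pp2 = 18
P3: v2 -> pp2 = 18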